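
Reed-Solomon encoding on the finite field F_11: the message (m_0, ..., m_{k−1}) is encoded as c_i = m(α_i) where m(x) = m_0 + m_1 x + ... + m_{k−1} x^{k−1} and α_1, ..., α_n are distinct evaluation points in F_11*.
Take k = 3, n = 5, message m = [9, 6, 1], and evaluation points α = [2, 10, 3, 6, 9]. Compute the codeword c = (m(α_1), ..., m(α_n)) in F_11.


c = [3, 4, 3, 4, 1]

Message polynomial: m(x) = 9 + 6·x + 1·x^2 (mod 11).
For each evaluation point α_i, compute m(α_i) mod 11:
  α_1 = 2: Horner steps 1 → 8 → 3, so m(2) = 3.
  α_2 = 10: Horner steps 1 → 5 → 4, so m(10) = 4.
  α_3 = 3: Horner steps 1 → 9 → 3, so m(3) = 3.
  α_4 = 6: Horner steps 1 → 1 → 4, so m(6) = 4.
  α_5 = 9: Horner steps 1 → 4 → 1, so m(9) = 1.
Codeword c = [3, 4, 3, 4, 1] ∈ F_11^5.


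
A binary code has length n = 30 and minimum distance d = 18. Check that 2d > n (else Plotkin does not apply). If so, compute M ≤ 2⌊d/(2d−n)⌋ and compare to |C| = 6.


Plotkin bound M ≤ 6; given |C| = 6 ≤ bound (satisfied).

Check applicability: 2d = 36, n = 30.
2d − n = 6 > 0, so Plotkin applies.
Compute d/(2d−n) = 18/6 ≈ 3.0000.
⌊d/(2d−n)⌋ = 3.
Plotkin bound: M ≤ 2·3 = 6.
Given |C| = 6, check: satisfied.
This |C| is at the Plotkin bound.


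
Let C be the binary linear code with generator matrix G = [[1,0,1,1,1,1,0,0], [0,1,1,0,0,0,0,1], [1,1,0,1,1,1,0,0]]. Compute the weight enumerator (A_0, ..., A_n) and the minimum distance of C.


Weight distribution: A_0 = 1, A_1 = 1, A_2 = 1, A_3 = 1, A_5 = 2, A_6 = 2. Minimum distance d = 1.

Enumerate all 2^3 = 8 messages m ∈ F_2^3.
For each, compute codeword c = mG in F_2^8, then tally its weight.
  m = 000 → c = 00000000, weight = 0.
  m = 100 → c = 10111100, weight = 5.
  m = 010 → c = 01100001, weight = 3.
  m = 110 → c = 11011101, weight = 6.
  m = 001 → c = 11011100, weight = 5.
  m = 101 → c = 01100000, weight = 2.
  m = 011 → c = 10111101, weight = 6.
  m = 111 → c = 00000001, weight = 1.
Tally weights:
  weight 0: 1 codewords.
  weight 1: 1 codewords.
  weight 2: 1 codewords.
  weight 3: 1 codewords.
  weight 5: 2 codewords.
  weight 6: 2 codewords.
Minimum distance d = smallest w > 0 with A_w > 0 = 1.
Sanity: Σ A_w = 8 = 2^3 = 8 ✓.


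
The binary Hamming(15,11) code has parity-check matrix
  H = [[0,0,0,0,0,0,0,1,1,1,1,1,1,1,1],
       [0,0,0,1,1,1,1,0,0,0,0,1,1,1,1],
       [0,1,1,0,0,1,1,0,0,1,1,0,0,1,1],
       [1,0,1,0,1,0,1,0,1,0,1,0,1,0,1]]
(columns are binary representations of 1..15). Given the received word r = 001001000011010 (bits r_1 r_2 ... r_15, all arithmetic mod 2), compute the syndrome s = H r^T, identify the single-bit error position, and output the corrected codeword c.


s = (1, 1, 0, 0)^T, error position = 12, corrected codeword c = 001001000010010

Compute s = H r^T mod 2 one row at a time:
  s_1 = 0 + 0 + 0 + 1 + 1 + 0 + 1 + 0 = 3 ≡ 1 (mod 2).
  s_2 = 0 + 0 + 1 + 0 + 1 + 0 + 1 + 0 = 3 ≡ 1 (mod 2).
  s_3 = 0 + 1 + 1 + 0 + 0 + 1 + 1 + 0 = 4 ≡ 0 (mod 2).
  s_4 = 0 + 1 + 0 + 0 + 0 + 1 + 0 + 0 = 2 ≡ 0 (mod 2).
s = (1, 1, 0, 0)^T — this equals column 12 of H (binary 1100), so error is at position 12.
Correct: flip bit 12 of r = 001001000011010 to get c = 001001000010010.


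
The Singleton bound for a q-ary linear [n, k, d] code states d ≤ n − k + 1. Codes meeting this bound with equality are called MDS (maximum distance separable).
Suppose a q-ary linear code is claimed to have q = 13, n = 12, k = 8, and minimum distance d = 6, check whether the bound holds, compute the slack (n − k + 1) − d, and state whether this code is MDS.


Singleton RHS = n − k + 1 = 5, slack = -1, bound violated (no such code; not MDS).

Singleton bound: d ≤ n − k + 1.
Here n = 12, k = 8, so n − k + 1 = 5.
Given d = 6, check d ≤ 5: NO.
Slack = (n − k + 1) − d = -1.
The slack is negative: d = 6 exceeds n − k + 1 = 5 by 1, so the Singleton bound is violated and no linear [12, 8, 6]_13 code can exist. In particular it is not MDS (MDS requires d = n − k + 1 exactly).
Description: the claimed parameters are [12, 8, 6]_13; such a code would be impossible (violates the Singleton bound).


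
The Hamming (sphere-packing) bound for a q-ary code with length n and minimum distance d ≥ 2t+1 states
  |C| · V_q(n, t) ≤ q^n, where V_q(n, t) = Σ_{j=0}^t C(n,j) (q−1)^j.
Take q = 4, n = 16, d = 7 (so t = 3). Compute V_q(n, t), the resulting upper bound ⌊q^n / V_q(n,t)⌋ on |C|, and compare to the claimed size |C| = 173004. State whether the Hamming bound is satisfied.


V_q(n, t) = 16249, q^n = 4294967296, Hamming bound = 264321, |C| = 173004 ≤ bound (satisfied).

Step 1: Compute V_q(n, t) = Σ_{j=0}^3 C(n, j) (q−1)^j.
  j = 0: C(16,0)·(3)^0 = 1·1 = 1.
  j = 1: C(16,1)·(3)^1 = 16·3 = 48.
  j = 2: C(16,2)·(3)^2 = 120·9 = 1080.
  j = 3: C(16,3)·(3)^3 = 560·27 = 15120.
  V_q(n, t) = 1 + 48 + 1080 + 15120 = 16249.
Step 2: q^n = 4^16 = 4294967296.
Step 3: Hamming bound ⌊q^n / V_q(n,t)⌋ = ⌊4294967296/16249⌋ = 264321.
Step 4: Compare |C| = 173004 to 264321: satisfied.
The claimed |C| lies below the Hamming bound.


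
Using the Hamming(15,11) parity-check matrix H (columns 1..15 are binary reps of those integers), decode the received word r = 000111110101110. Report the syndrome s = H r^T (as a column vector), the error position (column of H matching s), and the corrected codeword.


s = (1, 1, 0, 1)^T, error position = 13, corrected codeword c = 000111110101010

Compute s = H r^T mod 2 one row at a time:
  s_1 = 1 + 0 + 1 + 0 + 1 + 1 + 1 + 0 = 5 ≡ 1 (mod 2).
  s_2 = 1 + 1 + 1 + 1 + 1 + 1 + 1 + 0 = 7 ≡ 1 (mod 2).
  s_3 = 0 + 0 + 1 + 1 + 1 + 0 + 1 + 0 = 4 ≡ 0 (mod 2).
  s_4 = 0 + 0 + 1 + 1 + 0 + 0 + 1 + 0 = 3 ≡ 1 (mod 2).
s = (1, 1, 0, 1)^T — this equals column 13 of H (binary 1101), so error is at position 13.
Correct: flip bit 13 of r = 000111110101110 to get c = 000111110101010.


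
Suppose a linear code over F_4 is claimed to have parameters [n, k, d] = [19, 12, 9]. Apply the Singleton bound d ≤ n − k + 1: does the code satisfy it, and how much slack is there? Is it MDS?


Singleton RHS = n − k + 1 = 8, slack = -1, bound violated (no such code; not MDS).

Singleton bound: d ≤ n − k + 1.
Here n = 19, k = 12, so n − k + 1 = 8.
Given d = 9, check d ≤ 8: NO.
Slack = (n − k + 1) − d = -1.
The slack is negative: d = 9 exceeds n − k + 1 = 8 by 1, so the Singleton bound is violated and no linear [19, 12, 9]_4 code can exist. In particular it is not MDS (MDS requires d = n − k + 1 exactly).
Description: the claimed parameters are [19, 12, 9]_4; such a code would be impossible (violates the Singleton bound).


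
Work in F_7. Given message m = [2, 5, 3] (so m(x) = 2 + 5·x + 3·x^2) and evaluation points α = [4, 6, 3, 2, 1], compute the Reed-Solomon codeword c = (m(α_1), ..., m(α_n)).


c = [0, 0, 2, 3, 3]

Message polynomial: m(x) = 2 + 5·x + 3·x^2 (mod 7).
For each evaluation point α_i, compute m(α_i) mod 7:
  α_1 = 4: Horner steps 3 → 3 → 0, so m(4) = 0.
  α_2 = 6: Horner steps 3 → 2 → 0, so m(6) = 0.
  α_3 = 3: Horner steps 3 → 0 → 2, so m(3) = 2.
  α_4 = 2: Horner steps 3 → 4 → 3, so m(2) = 3.
  α_5 = 1: Horner steps 3 → 1 → 3, so m(1) = 3.
Codeword c = [0, 0, 2, 3, 3] ∈ F_7^5.


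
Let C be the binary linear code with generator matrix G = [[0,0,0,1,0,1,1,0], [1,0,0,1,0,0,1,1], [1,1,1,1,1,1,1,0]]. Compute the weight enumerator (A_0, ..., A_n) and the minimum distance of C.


Weight distribution: A_0 = 1, A_3 = 2, A_4 = 2, A_5 = 1, A_6 = 1, A_7 = 1. Minimum distance d = 3.

Enumerate all 2^3 = 8 messages m ∈ F_2^3.
For each, compute codeword c = mG in F_2^8, then tally its weight.
  m = 000 → c = 00000000, weight = 0.
  m = 100 → c = 00010110, weight = 3.
  m = 010 → c = 10010011, weight = 4.
  m = 110 → c = 10000101, weight = 3.
  m = 001 → c = 11111110, weight = 7.
  m = 101 → c = 11101000, weight = 4.
  m = 011 → c = 01101101, weight = 5.
  m = 111 → c = 01111011, weight = 6.
Tally weights:
  weight 0: 1 codewords.
  weight 3: 2 codewords.
  weight 4: 2 codewords.
  weight 5: 1 codewords.
  weight 6: 1 codewords.
  weight 7: 1 codewords.
Minimum distance d = smallest w > 0 with A_w > 0 = 3.
Sanity: Σ A_w = 8 = 2^3 = 8 ✓.


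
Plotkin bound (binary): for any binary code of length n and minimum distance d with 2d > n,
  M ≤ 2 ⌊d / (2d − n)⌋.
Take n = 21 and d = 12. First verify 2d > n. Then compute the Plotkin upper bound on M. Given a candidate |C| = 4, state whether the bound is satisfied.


Plotkin bound M ≤ 8; given |C| = 4 ≤ bound (satisfied).

Check applicability: 2d = 24, n = 21.
2d − n = 3 > 0, so Plotkin applies.
Compute d/(2d−n) = 12/3 ≈ 4.0000.
⌊d/(2d−n)⌋ = 4.
Plotkin bound: M ≤ 2·4 = 8.
Given |C| = 4, check: satisfied.
This |C| is below the Plotkin bound.


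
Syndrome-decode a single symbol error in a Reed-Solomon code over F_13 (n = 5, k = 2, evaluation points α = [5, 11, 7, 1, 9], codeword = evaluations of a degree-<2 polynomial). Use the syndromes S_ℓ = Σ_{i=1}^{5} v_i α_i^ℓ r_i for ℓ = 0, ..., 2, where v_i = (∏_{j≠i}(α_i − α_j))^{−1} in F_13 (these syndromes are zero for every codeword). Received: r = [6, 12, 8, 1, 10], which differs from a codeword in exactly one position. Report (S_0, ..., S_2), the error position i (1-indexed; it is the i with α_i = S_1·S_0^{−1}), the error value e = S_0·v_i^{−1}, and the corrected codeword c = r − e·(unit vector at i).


S = (10, 10, 10), error at position 4, error magnitude e = 12, c = [6, 12, 8, 2, 10].

Step 1: column multipliers v_i = (∏_{j≠i}(α_i − α_j))^{−1} mod 13.
  i = 1 (α = 5): (5−11)(5−7)(5−1)(5−9) = (−6)·(−2)·4·(−4) = −192 ≡ 3, so v_1 = 3^{−1} = 9 (mod 13).
  i = 2 (α = 11): (11−5)(11−7)(11−1)(11−9) = 6·4·10·2 = 480 ≡ 12, so v_2 = 12^{−1} = 12 (mod 13).
  i = 3 (α = 7): (7−5)(7−11)(7−1)(7−9) = 2·(−4)·6·(−2) = 96 ≡ 5, so v_3 = 5^{−1} = 8 (mod 13).
  i = 4 (α = 1): (1−5)(1−11)(1−7)(1−9) = (−4)·(−10)·(−6)·(−8) = 1920 ≡ 9, so v_4 = 9^{−1} = 3 (mod 13).
  i = 5 (α = 9): (9−5)(9−11)(9−7)(9−1) = 4·(−2)·2·8 = −128 ≡ 2, so v_5 = 2^{−1} = 7 (mod 13).
  v = [9, 12, 8, 3, 7].
Step 2: syndromes of r = [6, 12, 8, 1, 10] (all sums mod 13).
  S_0 = Σ v_i r_i = 9·6 + 12·12 + 8·8 + 3·1 + 7·10 = 335 ≡ 10.
  S_1 = Σ v_i α_i r_i = 9·5·6 + 12·11·12 + 8·7·8 + 3·1·1 + 7·9·10 = 2935 ≡ 10.
  α_i^2 mod 13 = [12, 4, 10, 1, 3].
  S_2 = Σ v_i α_i^2 r_i = 9·12·6 + 12·4·12 + 8·10·8 + 3·1·1 + 7·3·10 = 2077 ≡ 10.
  S = (10, 10, 10) ≠ 0, so r is not a codeword (an error is present).
Step 3: locate the error. For a single error e at position i, S_ℓ = v_i·e·α_i^ℓ, so α_err = S_1/S_0.
  S_0^{−1} = 10^{−1} = 4 (mod 13), so α_err = 10·4 = 40 ≡ 1 = α_4. Error position i = 4.
  Consistency check: S_2/S_1 = 10·4 = 40 ≡ 1 = α_err ✓ (single-error assumption holds).
Step 4: error magnitude e = S_0/v_4 = S_0·∏_{j≠4}(α_4 − α_j) = 10·9 = 90 ≡ 12 (mod 13).
Step 5: correct position 4: c_4 = r_4 − e = 1 − 12 ≡ 2 (mod 13). Hence c = [6, 12, 8, 2, 10].
  Check: interpolating c through the α_i gives m(x) = 1 + 1·x (degree < 2) with m(α_i) = c_i for every i, so c is indeed a codeword.


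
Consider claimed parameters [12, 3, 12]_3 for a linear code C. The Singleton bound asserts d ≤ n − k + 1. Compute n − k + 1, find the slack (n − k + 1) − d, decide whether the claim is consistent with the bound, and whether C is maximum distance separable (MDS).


Singleton RHS = n − k + 1 = 10, slack = -2, bound violated (no such code; not MDS).

Singleton bound: d ≤ n − k + 1.
Here n = 12, k = 3, so n − k + 1 = 10.
Given d = 12, check d ≤ 10: NO.
Slack = (n − k + 1) − d = -2.
The slack is negative: d = 12 exceeds n − k + 1 = 10 by 2, so the Singleton bound is violated and no linear [12, 3, 12]_3 code can exist. In particular it is not MDS (MDS requires d = n − k + 1 exactly).
Description: the claimed parameters are [12, 3, 12]_3; such a code would be impossible (violates the Singleton bound).


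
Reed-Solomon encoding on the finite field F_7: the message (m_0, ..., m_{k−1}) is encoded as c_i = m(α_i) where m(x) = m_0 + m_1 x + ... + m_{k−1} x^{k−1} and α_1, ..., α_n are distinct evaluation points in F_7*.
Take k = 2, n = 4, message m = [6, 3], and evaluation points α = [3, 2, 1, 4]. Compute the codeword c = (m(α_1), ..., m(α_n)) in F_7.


c = [1, 5, 2, 4]

Message polynomial: m(x) = 6 + 3·x (mod 7).
For each evaluation point α_i, compute m(α_i) mod 7:
  α_1 = 3: Horner steps 3 → 1, so m(3) = 1.
  α_2 = 2: Horner steps 3 → 5, so m(2) = 5.
  α_3 = 1: Horner steps 3 → 2, so m(1) = 2.
  α_4 = 4: Horner steps 3 → 4, so m(4) = 4.
Codeword c = [1, 5, 2, 4] ∈ F_7^4.


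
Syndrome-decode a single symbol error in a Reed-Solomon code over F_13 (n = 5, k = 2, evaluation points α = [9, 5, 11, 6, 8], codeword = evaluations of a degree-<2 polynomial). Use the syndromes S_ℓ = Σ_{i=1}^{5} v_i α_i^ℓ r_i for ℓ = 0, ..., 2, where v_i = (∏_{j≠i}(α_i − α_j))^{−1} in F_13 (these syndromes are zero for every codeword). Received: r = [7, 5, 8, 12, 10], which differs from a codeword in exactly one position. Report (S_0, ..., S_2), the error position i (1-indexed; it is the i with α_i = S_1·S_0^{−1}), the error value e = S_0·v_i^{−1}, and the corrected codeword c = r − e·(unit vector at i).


S = (2, 3, 11), error at position 5, error magnitude e = 10, c = [7, 5, 8, 12, 0].

Step 1: column multipliers v_i = (∏_{j≠i}(α_i − α_j))^{−1} mod 13.
  i = 1 (α = 9): (9−5)(9−11)(9−6)(9−8) = 4·(−2)·3·1 = −24 ≡ 2, so v_1 = 2^{−1} = 7 (mod 13).
  i = 2 (α = 5): (5−9)(5−11)(5−6)(5−8) = (−4)·(−6)·(−1)·(−3) = 72 ≡ 7, so v_2 = 7^{−1} = 2 (mod 13).
  i = 3 (α = 11): (11−9)(11−5)(11−6)(11−8) = 2·6·5·3 = 180 ≡ 11, so v_3 = 11^{−1} = 6 (mod 13).
  i = 4 (α = 6): (6−9)(6−5)(6−11)(6−8) = (−3)·1·(−5)·(−2) = −30 ≡ 9, so v_4 = 9^{−1} = 3 (mod 13).
  i = 5 (α = 8): (8−9)(8−5)(8−11)(8−6) = (−1)·3·(−3)·2 = 18 ≡ 5, so v_5 = 5^{−1} = 8 (mod 13).
  v = [7, 2, 6, 3, 8].
Step 2: syndromes of r = [7, 5, 8, 12, 10] (all sums mod 13).
  S_0 = Σ v_i r_i = 7·7 + 2·5 + 6·8 + 3·12 + 8·10 = 223 ≡ 2.
  S_1 = Σ v_i α_i r_i = 7·9·7 + 2·5·5 + 6·11·8 + 3·6·12 + 8·8·10 = 1875 ≡ 3.
  α_i^2 mod 13 = [3, 12, 4, 10, 12].
  S_2 = Σ v_i α_i^2 r_i = 7·3·7 + 2·12·5 + 6·4·8 + 3·10·12 + 8·12·10 = 1779 ≡ 11.
  S = (2, 3, 11) ≠ 0, so r is not a codeword (an error is present).
Step 3: locate the error. For a single error e at position i, S_ℓ = v_i·e·α_i^ℓ, so α_err = S_1/S_0.
  S_0^{−1} = 2^{−1} = 7 (mod 13), so α_err = 3·7 = 21 ≡ 8 = α_5. Error position i = 5.
  Consistency check: S_2/S_1 = 11·9 = 99 ≡ 8 = α_err ✓ (single-error assumption holds).
Step 4: error magnitude e = S_0/v_5 = S_0·∏_{j≠5}(α_5 − α_j) = 2·5 = 10 ≡ 10 (mod 13).
Step 5: correct position 5: c_5 = r_5 − e = 10 − 10 ≡ 0 (mod 13). Hence c = [7, 5, 8, 12, 0].
  Check: interpolating c through the α_i gives m(x) = 9 + 7·x (degree < 2) with m(α_i) = c_i for every i, so c is indeed a codeword.


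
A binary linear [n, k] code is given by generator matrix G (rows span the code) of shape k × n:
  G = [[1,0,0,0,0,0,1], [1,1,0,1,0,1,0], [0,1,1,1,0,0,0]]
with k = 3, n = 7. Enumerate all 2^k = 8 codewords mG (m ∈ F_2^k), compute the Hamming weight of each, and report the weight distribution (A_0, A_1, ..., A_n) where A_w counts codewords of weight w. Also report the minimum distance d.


Weight distribution: A_0 = 1, A_2 = 1, A_3 = 3, A_4 = 2, A_5 = 1. Minimum distance d = 2.

Enumerate all 2^3 = 8 messages m ∈ F_2^3.
For each, compute codeword c = mG in F_2^7, then tally its weight.
  m = 000 → c = 0000000, weight = 0.
  m = 100 → c = 1000001, weight = 2.
  m = 010 → c = 1101010, weight = 4.
  m = 110 → c = 0101011, weight = 4.
  m = 001 → c = 0111000, weight = 3.
  m = 101 → c = 1111001, weight = 5.
  m = 011 → c = 1010010, weight = 3.
  m = 111 → c = 0010011, weight = 3.
Tally weights:
  weight 0: 1 codewords.
  weight 2: 1 codewords.
  weight 3: 3 codewords.
  weight 4: 2 codewords.
  weight 5: 1 codewords.
Minimum distance d = smallest w > 0 with A_w > 0 = 2.
Sanity: Σ A_w = 8 = 2^3 = 8 ✓.


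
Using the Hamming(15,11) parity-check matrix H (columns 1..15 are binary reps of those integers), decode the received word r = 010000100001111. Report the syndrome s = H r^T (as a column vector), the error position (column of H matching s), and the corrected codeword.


s = (0, 1, 0, 1)^T, error position = 5, corrected codeword c = 010010100001111

Compute s = H r^T mod 2 one row at a time:
  s_1 = 0 + 0 + 0 + 0 + 1 + 1 + 1 + 1 = 4 ≡ 0 (mod 2).
  s_2 = 0 + 0 + 0 + 1 + 1 + 1 + 1 + 1 = 5 ≡ 1 (mod 2).
  s_3 = 1 + 0 + 0 + 1 + 0 + 0 + 1 + 1 = 4 ≡ 0 (mod 2).
  s_4 = 0 + 0 + 0 + 1 + 0 + 0 + 1 + 1 = 3 ≡ 1 (mod 2).
s = (0, 1, 0, 1)^T — this equals column 5 of H (binary 0101), so error is at position 5.
Correct: flip bit 5 of r = 010000100001111 to get c = 010010100001111.


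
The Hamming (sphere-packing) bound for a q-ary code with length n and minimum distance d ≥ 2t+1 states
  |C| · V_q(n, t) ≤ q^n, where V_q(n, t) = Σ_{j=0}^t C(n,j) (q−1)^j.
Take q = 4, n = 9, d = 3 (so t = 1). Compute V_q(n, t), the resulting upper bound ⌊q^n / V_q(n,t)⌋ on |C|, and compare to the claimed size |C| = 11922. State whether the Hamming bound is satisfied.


V_q(n, t) = 28, q^n = 262144, Hamming bound = 9362, |C| = 11922 > bound (violated).

Step 1: Compute V_q(n, t) = Σ_{j=0}^1 C(n, j) (q−1)^j.
  j = 0: C(9,0)·(3)^0 = 1·1 = 1.
  j = 1: C(9,1)·(3)^1 = 9·3 = 27.
  V_q(n, t) = 1 + 27 = 28.
Step 2: q^n = 4^9 = 262144.
Step 3: Hamming bound ⌊q^n / V_q(n,t)⌋ = ⌊262144/28⌋ = 9362.
Step 4: Compare |C| = 11922 to 9362: violated.
The claimed |C| lies above the Hamming bound, so no 4-ary code of length 9 with d ≥ 3 can have 11922 codewords.


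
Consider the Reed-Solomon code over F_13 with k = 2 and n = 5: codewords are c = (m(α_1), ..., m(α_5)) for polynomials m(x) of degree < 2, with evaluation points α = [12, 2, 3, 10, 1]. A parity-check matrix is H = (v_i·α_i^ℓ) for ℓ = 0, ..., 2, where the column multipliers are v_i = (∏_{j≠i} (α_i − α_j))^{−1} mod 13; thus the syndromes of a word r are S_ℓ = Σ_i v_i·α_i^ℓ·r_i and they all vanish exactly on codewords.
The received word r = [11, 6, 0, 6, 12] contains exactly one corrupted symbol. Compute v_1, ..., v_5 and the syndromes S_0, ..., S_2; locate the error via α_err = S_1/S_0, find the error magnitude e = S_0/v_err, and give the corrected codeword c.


S = (8, 2, 7), error at position 4, error magnitude e = 9, c = [11, 6, 0, 10, 12].

Step 1: column multipliers v_i = (∏_{j≠i}(α_i − α_j))^{−1} mod 13.
  i = 1 (α = 12): (12−2)(12−3)(12−10)(12−1) = 10·9·2·11 = 1980 ≡ 4, so v_1 = 4^{−1} = 10 (mod 13).
  i = 2 (α = 2): (2−12)(2−3)(2−10)(2−1) = (−10)·(−1)·(−8)·1 = −80 ≡ 11, so v_2 = 11^{−1} = 6 (mod 13).
  i = 3 (α = 3): (3−12)(3−2)(3−10)(3−1) = (−9)·1·(−7)·2 = 126 ≡ 9, so v_3 = 9^{−1} = 3 (mod 13).
  i = 4 (α = 10): (10−12)(10−2)(10−3)(10−1) = (−2)·8·7·9 = −1008 ≡ 6, so v_4 = 6^{−1} = 11 (mod 13).
  i = 5 (α = 1): (1−12)(1−2)(1−3)(1−10) = (−11)·(−1)·(−2)·(−9) = 198 ≡ 3, so v_5 = 3^{−1} = 9 (mod 13).
  v = [10, 6, 3, 11, 9].
Step 2: syndromes of r = [11, 6, 0, 6, 12] (all sums mod 13).
  S_0 = Σ v_i r_i = 10·11 + 6·6 + 3·0 + 11·6 + 9·12 = 320 ≡ 8.
  S_1 = Σ v_i α_i r_i = 10·12·11 + 6·2·6 + 3·3·0 + 11·10·6 + 9·1·12 = 2160 ≡ 2.
  α_i^2 mod 13 = [1, 4, 9, 9, 1].
  S_2 = Σ v_i α_i^2 r_i = 10·1·11 + 6·4·6 + 3·9·0 + 11·9·6 + 9·1·12 = 956 ≡ 7.
  S = (8, 2, 7) ≠ 0, so r is not a codeword (an error is present).
Step 3: locate the error. For a single error e at position i, S_ℓ = v_i·e·α_i^ℓ, so α_err = S_1/S_0.
  S_0^{−1} = 8^{−1} = 5 (mod 13), so α_err = 2·5 = 10 ≡ 10 = α_4. Error position i = 4.
  Consistency check: S_2/S_1 = 7·7 = 49 ≡ 10 = α_err ✓ (single-error assumption holds).
Step 4: error magnitude e = S_0/v_4 = S_0·∏_{j≠4}(α_4 − α_j) = 8·6 = 48 ≡ 9 (mod 13).
Step 5: correct position 4: c_4 = r_4 − e = 6 − 9 ≡ 10 (mod 13). Hence c = [11, 6, 0, 10, 12].
  Check: interpolating c through the α_i gives m(x) = 5 + 7·x (degree < 2) with m(α_i) = c_i for every i, so c is indeed a codeword.


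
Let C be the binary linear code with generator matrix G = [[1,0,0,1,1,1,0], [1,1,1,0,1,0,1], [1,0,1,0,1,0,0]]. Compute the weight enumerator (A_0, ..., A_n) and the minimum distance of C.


Weight distribution: A_0 = 1, A_2 = 1, A_3 = 2, A_4 = 1, A_5 = 2, A_6 = 1. Minimum distance d = 2.

Enumerate all 2^3 = 8 messages m ∈ F_2^3.
For each, compute codeword c = mG in F_2^7, then tally its weight.
  m = 000 → c = 0000000, weight = 0.
  m = 100 → c = 1001110, weight = 4.
  m = 010 → c = 1110101, weight = 5.
  m = 110 → c = 0111011, weight = 5.
  m = 001 → c = 1010100, weight = 3.
  m = 101 → c = 0011010, weight = 3.
  m = 011 → c = 0100001, weight = 2.
  m = 111 → c = 1101111, weight = 6.
Tally weights:
  weight 0: 1 codewords.
  weight 2: 1 codewords.
  weight 3: 2 codewords.
  weight 4: 1 codewords.
  weight 5: 2 codewords.
  weight 6: 1 codewords.
Minimum distance d = smallest w > 0 with A_w > 0 = 2.
Sanity: Σ A_w = 8 = 2^3 = 8 ✓.


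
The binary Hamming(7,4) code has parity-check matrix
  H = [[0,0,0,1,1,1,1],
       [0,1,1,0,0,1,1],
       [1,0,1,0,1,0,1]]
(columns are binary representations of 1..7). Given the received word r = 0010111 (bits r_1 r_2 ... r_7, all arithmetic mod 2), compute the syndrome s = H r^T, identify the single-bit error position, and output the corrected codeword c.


s = (1, 1, 1)^T, error position = 7, corrected codeword c = 0010110

Compute s = H r^T mod 2 one row at a time:
  s_1 = 0 + 1 + 1 + 1 = 3 ≡ 1 (mod 2).
  s_2 = 0 + 1 + 1 + 1 = 3 ≡ 1 (mod 2).
  s_3 = 0 + 1 + 1 + 1 = 3 ≡ 1 (mod 2).
s = (1, 1, 1)^T — this equals column 7 of H (binary 111), so error is at position 7.
Correct: flip bit 7 of r = 0010111 to get c = 0010110.


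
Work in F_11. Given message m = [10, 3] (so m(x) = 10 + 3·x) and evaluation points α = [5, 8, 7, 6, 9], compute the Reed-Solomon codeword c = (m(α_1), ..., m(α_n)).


c = [3, 1, 9, 6, 4]

Message polynomial: m(x) = 10 + 3·x (mod 11).
For each evaluation point α_i, compute m(α_i) mod 11:
  α_1 = 5: Horner steps 3 → 3, so m(5) = 3.
  α_2 = 8: Horner steps 3 → 1, so m(8) = 1.
  α_3 = 7: Horner steps 3 → 9, so m(7) = 9.
  α_4 = 6: Horner steps 3 → 6, so m(6) = 6.
  α_5 = 9: Horner steps 3 → 4, so m(9) = 4.
Codeword c = [3, 1, 9, 6, 4] ∈ F_11^5.


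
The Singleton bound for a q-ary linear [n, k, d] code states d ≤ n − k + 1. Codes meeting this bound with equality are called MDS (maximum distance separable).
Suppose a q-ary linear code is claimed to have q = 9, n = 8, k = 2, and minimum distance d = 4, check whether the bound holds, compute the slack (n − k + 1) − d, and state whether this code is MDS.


Singleton RHS = n − k + 1 = 7, slack = 3, bound satisfied, not MDS.

Singleton bound: d ≤ n − k + 1.
Here n = 8, k = 2, so n − k + 1 = 7.
Given d = 4, check d ≤ 7: YES.
Slack = (n − k + 1) − d = 3.
The code is NOT MDS (slack = 3 > 0).
Description: the claimed parameters are [8, 2, 4]_9; such a code would be non-MDS.


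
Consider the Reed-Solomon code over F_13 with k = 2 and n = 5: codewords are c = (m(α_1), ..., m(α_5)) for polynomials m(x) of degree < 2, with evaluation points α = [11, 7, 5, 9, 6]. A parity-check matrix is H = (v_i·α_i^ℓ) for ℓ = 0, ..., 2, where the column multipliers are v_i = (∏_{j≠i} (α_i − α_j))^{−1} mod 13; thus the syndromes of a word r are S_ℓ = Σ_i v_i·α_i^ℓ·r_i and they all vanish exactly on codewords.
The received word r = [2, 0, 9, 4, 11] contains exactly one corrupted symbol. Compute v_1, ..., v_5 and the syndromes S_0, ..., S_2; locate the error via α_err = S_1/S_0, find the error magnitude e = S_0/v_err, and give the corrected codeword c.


S = (12, 2, 9), error at position 1, error magnitude e = 7, c = [8, 0, 9, 4, 11].

Step 1: column multipliers v_i = (∏_{j≠i}(α_i − α_j))^{−1} mod 13.
  i = 1 (α = 11): (11−7)(11−5)(11−9)(11−6) = 4·6·2·5 = 240 ≡ 6, so v_1 = 6^{−1} = 11 (mod 13).
  i = 2 (α = 7): (7−11)(7−5)(7−9)(7−6) = (−4)·2·(−2)·1 = 16 ≡ 3, so v_2 = 3^{−1} = 9 (mod 13).
  i = 3 (α = 5): (5−11)(5−7)(5−9)(5−6) = (−6)·(−2)·(−4)·(−1) = 48 ≡ 9, so v_3 = 9^{−1} = 3 (mod 13).
  i = 4 (α = 9): (9−11)(9−7)(9−5)(9−6) = (−2)·2·4·3 = −48 ≡ 4, so v_4 = 4^{−1} = 10 (mod 13).
  i = 5 (α = 6): (6−11)(6−7)(6−5)(6−9) = (−5)·(−1)·1·(−3) = −15 ≡ 11, so v_5 = 11^{−1} = 6 (mod 13).
  v = [11, 9, 3, 10, 6].
Step 2: syndromes of r = [2, 0, 9, 4, 11] (all sums mod 13).
  S_0 = Σ v_i r_i = 11·2 + 9·0 + 3·9 + 10·4 + 6·11 = 155 ≡ 12.
  S_1 = Σ v_i α_i r_i = 11·11·2 + 9·7·0 + 3·5·9 + 10·9·4 + 6·6·11 = 1133 ≡ 2.
  α_i^2 mod 13 = [4, 10, 12, 3, 10].
  S_2 = Σ v_i α_i^2 r_i = 11·4·2 + 9·10·0 + 3·12·9 + 10·3·4 + 6·10·11 = 1192 ≡ 9.
  S = (12, 2, 9) ≠ 0, so r is not a codeword (an error is present).
Step 3: locate the error. For a single error e at position i, S_ℓ = v_i·e·α_i^ℓ, so α_err = S_1/S_0.
  S_0^{−1} = 12^{−1} = 12 (mod 13), so α_err = 2·12 = 24 ≡ 11 = α_1. Error position i = 1.
  Consistency check: S_2/S_1 = 9·7 = 63 ≡ 11 = α_err ✓ (single-error assumption holds).
Step 4: error magnitude e = S_0/v_1 = S_0·∏_{j≠1}(α_1 − α_j) = 12·6 = 72 ≡ 7 (mod 13).
Step 5: correct position 1: c_1 = r_1 − e = 2 − 7 ≡ 8 (mod 13). Hence c = [8, 0, 9, 4, 11].
  Check: interpolating c through the α_i gives m(x) = 12 + 2·x (degree < 2) with m(α_i) = c_i for every i, so c is indeed a codeword.


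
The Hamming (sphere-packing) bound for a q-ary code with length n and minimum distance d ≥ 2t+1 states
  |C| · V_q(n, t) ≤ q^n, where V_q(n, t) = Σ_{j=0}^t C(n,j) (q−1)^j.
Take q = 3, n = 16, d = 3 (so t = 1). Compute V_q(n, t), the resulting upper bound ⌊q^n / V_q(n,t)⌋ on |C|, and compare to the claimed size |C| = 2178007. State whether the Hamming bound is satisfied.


V_q(n, t) = 33, q^n = 43046721, Hamming bound = 1304446, |C| = 2178007 > bound (violated).

Step 1: Compute V_q(n, t) = Σ_{j=0}^1 C(n, j) (q−1)^j.
  j = 0: C(16,0)·(2)^0 = 1·1 = 1.
  j = 1: C(16,1)·(2)^1 = 16·2 = 32.
  V_q(n, t) = 1 + 32 = 33.
Step 2: q^n = 3^16 = 43046721.
Step 3: Hamming bound ⌊q^n / V_q(n,t)⌋ = ⌊43046721/33⌋ = 1304446.
Step 4: Compare |C| = 2178007 to 1304446: violated.
The claimed |C| lies above the Hamming bound, so no 3-ary code of length 16 with d ≥ 3 can have 2178007 codewords.


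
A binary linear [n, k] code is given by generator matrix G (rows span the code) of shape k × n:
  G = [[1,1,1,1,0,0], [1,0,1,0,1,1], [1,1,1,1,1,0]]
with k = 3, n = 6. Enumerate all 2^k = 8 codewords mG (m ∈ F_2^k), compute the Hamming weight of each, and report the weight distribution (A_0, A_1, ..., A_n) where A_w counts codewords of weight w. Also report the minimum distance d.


Weight distribution: A_0 = 1, A_1 = 1, A_3 = 2, A_4 = 3, A_5 = 1. Minimum distance d = 1.

Enumerate all 2^3 = 8 messages m ∈ F_2^3.
For each, compute codeword c = mG in F_2^6, then tally its weight.
  m = 000 → c = 000000, weight = 0.
  m = 100 → c = 111100, weight = 4.
  m = 010 → c = 101011, weight = 4.
  m = 110 → c = 010111, weight = 4.
  m = 001 → c = 111110, weight = 5.
  m = 101 → c = 000010, weight = 1.
  m = 011 → c = 010101, weight = 3.
  m = 111 → c = 101001, weight = 3.
Tally weights:
  weight 0: 1 codewords.
  weight 1: 1 codewords.
  weight 3: 2 codewords.
  weight 4: 3 codewords.
  weight 5: 1 codewords.
Minimum distance d = smallest w > 0 with A_w > 0 = 1.
Sanity: Σ A_w = 8 = 2^3 = 8 ✓.


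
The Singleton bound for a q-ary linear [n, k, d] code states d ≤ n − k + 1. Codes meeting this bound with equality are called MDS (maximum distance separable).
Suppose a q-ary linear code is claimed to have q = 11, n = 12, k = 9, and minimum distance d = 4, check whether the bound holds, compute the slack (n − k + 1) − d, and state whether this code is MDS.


Singleton RHS = n − k + 1 = 4, slack = 0, bound satisfied, MDS.

Singleton bound: d ≤ n − k + 1.
Here n = 12, k = 9, so n − k + 1 = 4.
Given d = 4, check d ≤ 4: YES.
Slack = (n − k + 1) − d = 0.
The code is MDS (slack = 0).
Description: the claimed parameters are [12, 9, 4]_11; such a code would be MDS (meets Singleton bound).


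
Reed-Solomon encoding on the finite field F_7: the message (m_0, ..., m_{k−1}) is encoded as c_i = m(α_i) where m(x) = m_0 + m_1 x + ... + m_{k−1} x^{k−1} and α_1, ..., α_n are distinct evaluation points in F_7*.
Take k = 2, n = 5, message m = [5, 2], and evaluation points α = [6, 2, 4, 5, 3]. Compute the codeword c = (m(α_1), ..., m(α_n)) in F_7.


c = [3, 2, 6, 1, 4]

Message polynomial: m(x) = 5 + 2·x (mod 7).
For each evaluation point α_i, compute m(α_i) mod 7:
  α_1 = 6: Horner steps 2 → 3, so m(6) = 3.
  α_2 = 2: Horner steps 2 → 2, so m(2) = 2.
  α_3 = 4: Horner steps 2 → 6, so m(4) = 6.
  α_4 = 5: Horner steps 2 → 1, so m(5) = 1.
  α_5 = 3: Horner steps 2 → 4, so m(3) = 4.
Codeword c = [3, 2, 6, 1, 4] ∈ F_7^5.


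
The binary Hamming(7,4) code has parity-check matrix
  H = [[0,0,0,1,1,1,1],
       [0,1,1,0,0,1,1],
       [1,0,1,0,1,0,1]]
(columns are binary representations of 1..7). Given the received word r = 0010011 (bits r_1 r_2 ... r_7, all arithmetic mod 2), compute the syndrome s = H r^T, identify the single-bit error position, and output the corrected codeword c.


s = (0, 1, 0)^T, error position = 2, corrected codeword c = 0110011

Compute s = H r^T mod 2 one row at a time:
  s_1 = 0 + 0 + 1 + 1 = 2 ≡ 0 (mod 2).
  s_2 = 0 + 1 + 1 + 1 = 3 ≡ 1 (mod 2).
  s_3 = 0 + 1 + 0 + 1 = 2 ≡ 0 (mod 2).
s = (0, 1, 0)^T — this equals column 2 of H (binary 010), so error is at position 2.
Correct: flip bit 2 of r = 0010011 to get c = 0110011.


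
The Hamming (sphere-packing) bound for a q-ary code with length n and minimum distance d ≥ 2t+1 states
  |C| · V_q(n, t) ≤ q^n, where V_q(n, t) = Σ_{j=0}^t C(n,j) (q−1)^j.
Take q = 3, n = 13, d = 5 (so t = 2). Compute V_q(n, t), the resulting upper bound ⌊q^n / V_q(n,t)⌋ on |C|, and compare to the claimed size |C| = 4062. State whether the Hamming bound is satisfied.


V_q(n, t) = 339, q^n = 1594323, Hamming bound = 4703, |C| = 4062 ≤ bound (satisfied).

Step 1: Compute V_q(n, t) = Σ_{j=0}^2 C(n, j) (q−1)^j.
  j = 0: C(13,0)·(2)^0 = 1·1 = 1.
  j = 1: C(13,1)·(2)^1 = 13·2 = 26.
  j = 2: C(13,2)·(2)^2 = 78·4 = 312.
  V_q(n, t) = 1 + 26 + 312 = 339.
Step 2: q^n = 3^13 = 1594323.
Step 3: Hamming bound ⌊q^n / V_q(n,t)⌋ = ⌊1594323/339⌋ = 4703.
Step 4: Compare |C| = 4062 to 4703: satisfied.
The claimed |C| lies below the Hamming bound.


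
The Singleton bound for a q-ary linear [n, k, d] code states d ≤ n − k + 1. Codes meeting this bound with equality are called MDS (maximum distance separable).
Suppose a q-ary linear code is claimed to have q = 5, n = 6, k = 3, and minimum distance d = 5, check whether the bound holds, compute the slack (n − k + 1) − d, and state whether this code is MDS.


Singleton RHS = n − k + 1 = 4, slack = -1, bound violated (no such code; not MDS).

Singleton bound: d ≤ n − k + 1.
Here n = 6, k = 3, so n − k + 1 = 4.
Given d = 5, check d ≤ 4: NO.
Slack = (n − k + 1) − d = -1.
The slack is negative: d = 5 exceeds n − k + 1 = 4 by 1, so the Singleton bound is violated and no linear [6, 3, 5]_5 code can exist. In particular it is not MDS (MDS requires d = n − k + 1 exactly).
Description: the claimed parameters are [6, 3, 5]_5; such a code would be impossible (violates the Singleton bound).


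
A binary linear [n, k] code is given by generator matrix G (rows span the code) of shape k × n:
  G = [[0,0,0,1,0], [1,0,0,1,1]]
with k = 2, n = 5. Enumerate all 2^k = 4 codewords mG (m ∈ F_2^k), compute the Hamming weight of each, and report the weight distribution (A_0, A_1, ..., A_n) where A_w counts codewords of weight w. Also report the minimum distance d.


Weight distribution: A_0 = 1, A_1 = 1, A_2 = 1, A_3 = 1. Minimum distance d = 1.

Enumerate all 2^2 = 4 messages m ∈ F_2^2.
For each, compute codeword c = mG in F_2^5, then tally its weight.
  m = 00 → c = 00000, weight = 0.
  m = 10 → c = 00010, weight = 1.
  m = 01 → c = 10011, weight = 3.
  m = 11 → c = 10001, weight = 2.
Tally weights:
  weight 0: 1 codewords.
  weight 1: 1 codewords.
  weight 2: 1 codewords.
  weight 3: 1 codewords.
Minimum distance d = smallest w > 0 with A_w > 0 = 1.
Sanity: Σ A_w = 4 = 2^2 = 4 ✓.


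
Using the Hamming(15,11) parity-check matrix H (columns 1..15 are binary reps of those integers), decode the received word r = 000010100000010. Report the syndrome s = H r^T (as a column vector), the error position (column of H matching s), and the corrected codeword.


s = (1, 1, 0, 0)^T, error position = 12, corrected codeword c = 000010100001010

Compute s = H r^T mod 2 one row at a time:
  s_1 = 0 + 0 + 0 + 0 + 0 + 0 + 1 + 0 = 1 ≡ 1 (mod 2).
  s_2 = 0 + 1 + 0 + 1 + 0 + 0 + 1 + 0 = 3 ≡ 1 (mod 2).
  s_3 = 0 + 0 + 0 + 1 + 0 + 0 + 1 + 0 = 2 ≡ 0 (mod 2).
  s_4 = 0 + 0 + 1 + 1 + 0 + 0 + 0 + 0 = 2 ≡ 0 (mod 2).
s = (1, 1, 0, 0)^T — this equals column 12 of H (binary 1100), so error is at position 12.
Correct: flip bit 12 of r = 000010100000010 to get c = 000010100001010.


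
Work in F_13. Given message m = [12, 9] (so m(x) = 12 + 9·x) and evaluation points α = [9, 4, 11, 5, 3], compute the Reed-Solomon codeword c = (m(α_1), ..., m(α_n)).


c = [2, 9, 7, 5, 0]

Message polynomial: m(x) = 12 + 9·x (mod 13).
For each evaluation point α_i, compute m(α_i) mod 13:
  α_1 = 9: Horner steps 9 → 2, so m(9) = 2.
  α_2 = 4: Horner steps 9 → 9, so m(4) = 9.
  α_3 = 11: Horner steps 9 → 7, so m(11) = 7.
  α_4 = 5: Horner steps 9 → 5, so m(5) = 5.
  α_5 = 3: Horner steps 9 → 0, so m(3) = 0.
Codeword c = [2, 9, 7, 5, 0] ∈ F_13^5.


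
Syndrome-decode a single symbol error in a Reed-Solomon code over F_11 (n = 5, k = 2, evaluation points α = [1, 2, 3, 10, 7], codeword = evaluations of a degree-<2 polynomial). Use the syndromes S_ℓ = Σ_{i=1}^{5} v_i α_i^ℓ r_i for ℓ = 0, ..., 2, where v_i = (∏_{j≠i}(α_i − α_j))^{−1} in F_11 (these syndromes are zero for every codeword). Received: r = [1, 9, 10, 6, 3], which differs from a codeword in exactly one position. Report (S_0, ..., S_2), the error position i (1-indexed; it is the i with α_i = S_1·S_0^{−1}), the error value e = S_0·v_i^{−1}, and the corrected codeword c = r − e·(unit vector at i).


S = (9, 9, 9), error at position 1, error magnitude e = 4, c = [8, 9, 10, 6, 3].

Step 1: column multipliers v_i = (∏_{j≠i}(α_i − α_j))^{−1} mod 11.
  i = 1 (α = 1): (1−2)(1−3)(1−10)(1−7) = (−1)·(−2)·(−9)·(−6) = 108 ≡ 9, so v_1 = 9^{−1} = 5 (mod 11).
  i = 2 (α = 2): (2−1)(2−3)(2−10)(2−7) = 1·(−1)·(−8)·(−5) = −40 ≡ 4, so v_2 = 4^{−1} = 3 (mod 11).
  i = 3 (α = 3): (3−1)(3−2)(3−10)(3−7) = 2·1·(−7)·(−4) = 56 ≡ 1, so v_3 = 1^{−1} = 1 (mod 11).
  i = 4 (α = 10): (10−1)(10−2)(10−3)(10−7) = 9·8·7·3 = 1512 ≡ 5, so v_4 = 5^{−1} = 9 (mod 11).
  i = 5 (α = 7): (7−1)(7−2)(7−3)(7−10) = 6·5·4·(−3) = −360 ≡ 3, so v_5 = 3^{−1} = 4 (mod 11).
  v = [5, 3, 1, 9, 4].
Step 2: syndromes of r = [1, 9, 10, 6, 3] (all sums mod 11).
  S_0 = Σ v_i r_i = 5·1 + 3·9 + 1·10 + 9·6 + 4·3 = 108 ≡ 9.
  S_1 = Σ v_i α_i r_i = 5·1·1 + 3·2·9 + 1·3·10 + 9·10·6 + 4·7·3 = 713 ≡ 9.
  α_i^2 mod 11 = [1, 4, 9, 1, 5].
  S_2 = Σ v_i α_i^2 r_i = 5·1·1 + 3·4·9 + 1·9·10 + 9·1·6 + 4·5·3 = 317 ≡ 9.
  S = (9, 9, 9) ≠ 0, so r is not a codeword (an error is present).
Step 3: locate the error. For a single error e at position i, S_ℓ = v_i·e·α_i^ℓ, so α_err = S_1/S_0.
  S_0^{−1} = 9^{−1} = 5 (mod 11), so α_err = 9·5 = 45 ≡ 1 = α_1. Error position i = 1.
  Consistency check: S_2/S_1 = 9·5 = 45 ≡ 1 = α_err ✓ (single-error assumption holds).
Step 4: error magnitude e = S_0/v_1 = S_0·∏_{j≠1}(α_1 − α_j) = 9·9 = 81 ≡ 4 (mod 11).
Step 5: correct position 1: c_1 = r_1 − e = 1 − 4 ≡ 8 (mod 11). Hence c = [8, 9, 10, 6, 3].
  Check: interpolating c through the α_i gives m(x) = 7 + 1·x (degree < 2) with m(α_i) = c_i for every i, so c is indeed a codeword.


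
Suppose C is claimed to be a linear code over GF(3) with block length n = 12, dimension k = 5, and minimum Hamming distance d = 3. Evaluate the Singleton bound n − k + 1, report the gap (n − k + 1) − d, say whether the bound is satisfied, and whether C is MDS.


Singleton RHS = n − k + 1 = 8, slack = 5, bound satisfied, not MDS.

Singleton bound: d ≤ n − k + 1.
Here n = 12, k = 5, so n − k + 1 = 8.
Given d = 3, check d ≤ 8: YES.
Slack = (n − k + 1) − d = 5.
The code is NOT MDS (slack = 5 > 0).
Description: the claimed parameters are [12, 5, 3]_3; such a code would be non-MDS.


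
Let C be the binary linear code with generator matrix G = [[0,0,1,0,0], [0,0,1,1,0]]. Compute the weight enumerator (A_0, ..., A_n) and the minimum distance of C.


Weight distribution: A_0 = 1, A_1 = 2, A_2 = 1. Minimum distance d = 1.

Enumerate all 2^2 = 4 messages m ∈ F_2^2.
For each, compute codeword c = mG in F_2^5, then tally its weight.
  m = 00 → c = 00000, weight = 0.
  m = 10 → c = 00100, weight = 1.
  m = 01 → c = 00110, weight = 2.
  m = 11 → c = 00010, weight = 1.
Tally weights:
  weight 0: 1 codewords.
  weight 1: 2 codewords.
  weight 2: 1 codewords.
Minimum distance d = smallest w > 0 with A_w > 0 = 1.
Sanity: Σ A_w = 4 = 2^2 = 4 ✓.


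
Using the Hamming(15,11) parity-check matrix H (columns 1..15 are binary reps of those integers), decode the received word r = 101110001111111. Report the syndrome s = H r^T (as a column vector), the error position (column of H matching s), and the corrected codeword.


s = (1, 0, 1, 1)^T, error position = 11, corrected codeword c = 101110001101111

Compute s = H r^T mod 2 one row at a time:
  s_1 = 0 + 1 + 1 + 1 + 1 + 1 + 1 + 1 = 7 ≡ 1 (mod 2).
  s_2 = 1 + 1 + 0 + 0 + 1 + 1 + 1 + 1 = 6 ≡ 0 (mod 2).
  s_3 = 0 + 1 + 0 + 0 + 1 + 1 + 1 + 1 = 5 ≡ 1 (mod 2).
  s_4 = 1 + 1 + 1 + 0 + 1 + 1 + 1 + 1 = 7 ≡ 1 (mod 2).
s = (1, 0, 1, 1)^T — this equals column 11 of H (binary 1011), so error is at position 11.
Correct: flip bit 11 of r = 101110001111111 to get c = 101110001101111.


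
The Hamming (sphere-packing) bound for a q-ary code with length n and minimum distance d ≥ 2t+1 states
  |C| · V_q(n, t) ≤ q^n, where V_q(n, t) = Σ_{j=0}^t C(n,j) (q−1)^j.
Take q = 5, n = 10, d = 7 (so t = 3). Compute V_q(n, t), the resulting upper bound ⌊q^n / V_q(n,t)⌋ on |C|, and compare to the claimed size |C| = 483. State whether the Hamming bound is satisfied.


V_q(n, t) = 8441, q^n = 9765625, Hamming bound = 1156, |C| = 483 ≤ bound (satisfied).

Step 1: Compute V_q(n, t) = Σ_{j=0}^3 C(n, j) (q−1)^j.
  j = 0: C(10,0)·(4)^0 = 1·1 = 1.
  j = 1: C(10,1)·(4)^1 = 10·4 = 40.
  j = 2: C(10,2)·(4)^2 = 45·16 = 720.
  j = 3: C(10,3)·(4)^3 = 120·64 = 7680.
  V_q(n, t) = 1 + 40 + 720 + 7680 = 8441.
Step 2: q^n = 5^10 = 9765625.
Step 3: Hamming bound ⌊q^n / V_q(n,t)⌋ = ⌊9765625/8441⌋ = 1156.
Step 4: Compare |C| = 483 to 1156: satisfied.
The claimed |C| lies below the Hamming bound.


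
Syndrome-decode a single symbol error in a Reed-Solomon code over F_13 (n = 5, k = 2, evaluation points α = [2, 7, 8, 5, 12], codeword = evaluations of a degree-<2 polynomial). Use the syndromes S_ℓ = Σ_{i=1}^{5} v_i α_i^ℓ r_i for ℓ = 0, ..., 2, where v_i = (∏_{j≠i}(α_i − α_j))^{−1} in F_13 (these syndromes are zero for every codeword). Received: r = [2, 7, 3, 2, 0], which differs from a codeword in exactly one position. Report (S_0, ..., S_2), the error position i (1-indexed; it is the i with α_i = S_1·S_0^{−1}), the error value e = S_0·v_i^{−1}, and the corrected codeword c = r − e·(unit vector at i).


S = (9, 5, 10), error at position 1, error magnitude e = 1, c = [1, 7, 3, 2, 0].

Step 1: column multipliers v_i = (∏_{j≠i}(α_i − α_j))^{−1} mod 13.
  i = 1 (α = 2): (2−7)(2−8)(2−5)(2−12) = (−5)·(−6)·(−3)·(−10) = 900 ≡ 3, so v_1 = 3^{−1} = 9 (mod 13).
  i = 2 (α = 7): (7−2)(7−8)(7−5)(7−12) = 5·(−1)·2·(−5) = 50 ≡ 11, so v_2 = 11^{−1} = 6 (mod 13).
  i = 3 (α = 8): (8−2)(8−7)(8−5)(8−12) = 6·1·3·(−4) = −72 ≡ 6, so v_3 = 6^{−1} = 11 (mod 13).
  i = 4 (α = 5): (5−2)(5−7)(5−8)(5−12) = 3·(−2)·(−3)·(−7) = −126 ≡ 4, so v_4 = 4^{−1} = 10 (mod 13).
  i = 5 (α = 12): (12−2)(12−7)(12−8)(12−5) = 10·5·4·7 = 1400 ≡ 9, so v_5 = 9^{−1} = 3 (mod 13).
  v = [9, 6, 11, 10, 3].
Step 2: syndromes of r = [2, 7, 3, 2, 0] (all sums mod 13).
  S_0 = Σ v_i r_i = 9·2 + 6·7 + 11·3 + 10·2 + 3·0 = 113 ≡ 9.
  S_1 = Σ v_i α_i r_i = 9·2·2 + 6·7·7 + 11·8·3 + 10·5·2 + 3·12·0 = 694 ≡ 5.
  α_i^2 mod 13 = [4, 10, 12, 12, 1].
  S_2 = Σ v_i α_i^2 r_i = 9·4·2 + 6·10·7 + 11·12·3 + 10·12·2 + 3·1·0 = 1128 ≡ 10.
  S = (9, 5, 10) ≠ 0, so r is not a codeword (an error is present).
Step 3: locate the error. For a single error e at position i, S_ℓ = v_i·e·α_i^ℓ, so α_err = S_1/S_0.
  S_0^{−1} = 9^{−1} = 3 (mod 13), so α_err = 5·3 = 15 ≡ 2 = α_1. Error position i = 1.
  Consistency check: S_2/S_1 = 10·8 = 80 ≡ 2 = α_err ✓ (single-error assumption holds).
Step 4: error magnitude e = S_0/v_1 = S_0·∏_{j≠1}(α_1 − α_j) = 9·3 = 27 ≡ 1 (mod 13).
Step 5: correct position 1: c_1 = r_1 − e = 2 − 1 ≡ 1 (mod 13). Hence c = [1, 7, 3, 2, 0].
  Check: interpolating c through the α_i gives m(x) = 9 + 9·x (degree < 2) with m(α_i) = c_i for every i, so c is indeed a codeword.
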